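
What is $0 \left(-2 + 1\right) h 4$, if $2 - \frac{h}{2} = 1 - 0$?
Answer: $0$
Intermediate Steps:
$h = 2$ ($h = 4 - 2 \left(1 - 0\right) = 4 - 2 \left(1 + 0\right) = 4 - 2 = 2$)
$0 \left(-2 + 1\right) h 4 = 0 \left(-2 + 1\right) 2 \cdot 4 = 0 \left(\left(-1\right) 2\right) 4 = 0 \left(-2\right) 4 = 0 \cdot 4 = 0$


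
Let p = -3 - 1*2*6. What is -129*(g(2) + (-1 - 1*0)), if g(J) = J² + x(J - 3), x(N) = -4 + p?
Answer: 2064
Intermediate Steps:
p = -15 (p = -3 - 2*6 = -3 - 12 = -15)
x(N) = -19 (x(N) = -4 - 15 = -19)
g(J) = -19 + J² (g(J) = J² - 19 = -19 + J²)
-129*(g(2) + (-1 - 1*0)) = -129*((-19 + 2²) + (-1 - 1*0)) = -129*((-19 + 4) + (-1 + 0)) = -129*(-15 - 1) = -129*(-16) = 2064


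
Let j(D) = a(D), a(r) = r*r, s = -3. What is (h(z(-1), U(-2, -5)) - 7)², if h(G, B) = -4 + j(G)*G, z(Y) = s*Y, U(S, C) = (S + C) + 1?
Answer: 256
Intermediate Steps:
a(r) = r²
j(D) = D²
U(S, C) = 1 + C + S (U(S, C) = (C + S) + 1 = 1 + C + S)
z(Y) = -3*Y
h(G, B) = -4 + G³ (h(G, B) = -4 + G²*G = -4 + G³)
(h(z(-1), U(-2, -5)) - 7)² = ((-4 + (-3*(-1))³) - 7)² = ((-4 + 3³) - 7)² = ((-4 + 27) - 7)² = (23 - 7)² = 16² = 256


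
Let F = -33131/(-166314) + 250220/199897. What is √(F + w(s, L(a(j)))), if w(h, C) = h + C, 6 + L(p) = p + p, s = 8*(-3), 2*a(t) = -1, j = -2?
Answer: I*√32659810571259942448638/33245669658 ≈ 5.4359*I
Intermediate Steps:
a(t) = -½ (a(t) = (½)*(-1) = -½)
s = -24
L(p) = -6 + 2*p (L(p) = -6 + (p + p) = -6 + 2*p)
F = 48237876587/33245669658 (F = -33131*(-1/166314) + 250220*(1/199897) = 33131/166314 + 250220/199897 = 48237876587/33245669658 ≈ 1.4510)
w(h, C) = C + h
√(F + w(s, L(a(j)))) = √(48237876587/33245669658 + ((-6 + 2*(-½)) - 24)) = √(48237876587/33245669658 + ((-6 - 1) - 24)) = √(48237876587/33245669658 + (-7 - 24)) = √(48237876587/33245669658 - 31) = √(-982377882811/33245669658) = I*√32659810571259942448638/33245669658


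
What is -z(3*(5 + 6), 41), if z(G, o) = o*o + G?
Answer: -1714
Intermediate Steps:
z(G, o) = G + o² (z(G, o) = o² + G = G + o²)
-z(3*(5 + 6), 41) = -(3*(5 + 6) + 41²) = -(3*11 + 1681) = -(33 + 1681) = -1*1714 = -1714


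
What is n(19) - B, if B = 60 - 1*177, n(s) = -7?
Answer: 110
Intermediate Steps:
B = -117 (B = 60 - 177 = -117)
n(19) - B = -7 - 1*(-117) = -7 + 117 = 110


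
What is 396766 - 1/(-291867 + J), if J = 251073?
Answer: 16185672205/40794 ≈ 3.9677e+5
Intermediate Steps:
396766 - 1/(-291867 + J) = 396766 - 1/(-291867 + 251073) = 396766 - 1/(-40794) = 396766 - 1*(-1/40794) = 396766 + 1/40794 = 16185672205/40794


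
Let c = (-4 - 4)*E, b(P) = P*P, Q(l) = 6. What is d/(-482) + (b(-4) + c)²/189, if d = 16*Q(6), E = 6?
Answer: 237712/45549 ≈ 5.2188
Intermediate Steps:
b(P) = P²
c = -48 (c = (-4 - 4)*6 = -8*6 = -48)
d = 96 (d = 16*6 = 96)
d/(-482) + (b(-4) + c)²/189 = 96/(-482) + ((-4)² - 48)²/189 = 96*(-1/482) + (16 - 48)²*(1/189) = -48/241 + (-32)²*(1/189) = -48/241 + 1024*(1/189) = -48/241 + 1024/189 = 237712/45549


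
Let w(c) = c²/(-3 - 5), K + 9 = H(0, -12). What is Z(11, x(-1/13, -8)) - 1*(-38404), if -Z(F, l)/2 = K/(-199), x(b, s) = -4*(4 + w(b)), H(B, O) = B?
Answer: 7642378/199 ≈ 38404.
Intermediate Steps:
K = -9 (K = -9 + 0 = -9)
w(c) = -c²/8 (w(c) = c²/(-8) = -c²/8)
x(b, s) = -16 + b²/2 (x(b, s) = -4*(4 - b²/8) = -16 + b²/2)
Z(F, l) = -18/199 (Z(F, l) = -(-18)/(-199) = -(-18)*(-1)/199 = -2*9/199 = -18/199)
Z(11, x(-1/13, -8)) - 1*(-38404) = -18/199 - 1*(-38404) = -18/199 + 38404 = 7642378/199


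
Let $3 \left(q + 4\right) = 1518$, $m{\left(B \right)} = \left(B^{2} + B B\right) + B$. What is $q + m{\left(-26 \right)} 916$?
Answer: $1215118$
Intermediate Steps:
$m{\left(B \right)} = B + 2 B^{2}$ ($m{\left(B \right)} = \left(B^{2} + B^{2}\right) + B = 2 B^{2} + B = B + 2 B^{2}$)
$q = 502$ ($q = -4 + \frac{1}{3} \cdot 1518 = -4 + 506 = 502$)
$q + m{\left(-26 \right)} 916 = 502 + - 26 \left(1 + 2 \left(-26\right)\right) 916 = 502 + - 26 \left(1 - 52\right) 916 = 502 + \left(-26\right) \left(-51\right) 916 = 502 + 1326 \cdot 916 = 502 + 1214616 = 1215118$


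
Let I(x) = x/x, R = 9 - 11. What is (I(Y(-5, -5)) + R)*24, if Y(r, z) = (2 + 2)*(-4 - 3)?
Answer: -24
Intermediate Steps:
Y(r, z) = -28 (Y(r, z) = 4*(-7) = -28)
R = -2
I(x) = 1
(I(Y(-5, -5)) + R)*24 = (1 - 2)*24 = -1*24 = -24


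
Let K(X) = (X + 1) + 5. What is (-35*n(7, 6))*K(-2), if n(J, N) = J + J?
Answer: -1960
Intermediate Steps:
K(X) = 6 + X (K(X) = (1 + X) + 5 = 6 + X)
n(J, N) = 2*J
(-35*n(7, 6))*K(-2) = (-70*7)*(6 - 2) = -35*14*4 = -490*4 = -1960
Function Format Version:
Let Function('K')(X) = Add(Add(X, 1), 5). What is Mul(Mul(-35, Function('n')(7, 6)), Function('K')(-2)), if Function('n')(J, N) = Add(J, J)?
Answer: -1960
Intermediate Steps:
Function('K')(X) = Add(6, X) (Function('K')(X) = Add(Add(1, X), 5) = Add(6, X))
Function('n')(J, N) = Mul(2, J)
Mul(Mul(-35, Function('n')(7, 6)), Function('K')(-2)) = Mul(Mul(-35, Mul(2, 7)), Add(6, -2)) = Mul(Mul(-35, 14), 4) = Mul(-490, 4) = -1960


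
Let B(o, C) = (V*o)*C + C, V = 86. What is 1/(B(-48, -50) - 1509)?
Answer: 1/204841 ≈ 4.8818e-6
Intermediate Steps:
B(o, C) = C + 86*C*o (B(o, C) = (86*o)*C + C = 86*C*o + C = C + 86*C*o)
1/(B(-48, -50) - 1509) = 1/(-50*(1 + 86*(-48)) - 1509) = 1/(-50*(1 - 4128) - 1509) = 1/(-50*(-4127) - 1509) = 1/(206350 - 1509) = 1/204841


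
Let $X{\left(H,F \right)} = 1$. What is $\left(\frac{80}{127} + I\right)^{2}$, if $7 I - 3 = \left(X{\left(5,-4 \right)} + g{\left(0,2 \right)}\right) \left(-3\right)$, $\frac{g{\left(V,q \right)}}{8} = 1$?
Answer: $\frac{6190144}{790321} \approx 7.8324$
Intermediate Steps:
$g{\left(V,q \right)} = 8$ ($g{\left(V,q \right)} = 8 \cdot 1 = 8$)
$I = - \frac{24}{7}$ ($I = \frac{3}{7} + \frac{\left(1 + 8\right) \left(-3\right)}{7} = \frac{3}{7} + \frac{9 \left(-3\right)}{7} = \frac{3}{7} + \frac{1}{7} \left(-27\right) = \frac{3}{7} - \frac{27}{7} = - \frac{24}{7} \approx -3.4286$)
$\left(\frac{80}{127} + I\right)^{2} = \left(\frac{80}{127} - \frac{24}{7}\right)^{2} = \left(- \frac{2488}{889}\right)^{2} = \frac{6190144}{790321}$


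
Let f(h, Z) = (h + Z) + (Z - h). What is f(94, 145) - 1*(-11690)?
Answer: 11980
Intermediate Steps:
f(h, Z) = 2*Z (f(h, Z) = (Z + h) + (Z - h) = 2*Z)
f(94, 145) - 1*(-11690) = 2*145 - 1*(-11690) = 290 + 11690 = 11980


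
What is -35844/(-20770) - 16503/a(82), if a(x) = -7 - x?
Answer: 172978713/924265 ≈ 187.15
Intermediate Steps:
-35844/(-20770) - 16503/a(82) = -35844/(-20770) - 16503/(-7 - 1*82) = -35844*(-1/20770) - 16503/(-7 - 82) = 17922/10385 - 16503/(-89) = 17922/10385 - 16503*(-1/89) = 17922/10385 + 16503/89 = 172978713/924265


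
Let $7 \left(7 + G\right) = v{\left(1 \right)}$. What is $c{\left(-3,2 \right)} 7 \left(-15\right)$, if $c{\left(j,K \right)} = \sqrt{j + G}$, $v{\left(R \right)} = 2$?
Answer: $- 30 i \sqrt{119} \approx - 327.26 i$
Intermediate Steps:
$G = - \frac{47}{7}$ ($G = -7 + \frac{1}{7} \cdot 2 = -7 + \frac{2}{7} = - \frac{47}{7} \approx -6.7143$)
$c{\left(j,K \right)} = \sqrt{- \frac{47}{7} + j}$ ($c{\left(j,K \right)} = \sqrt{j - \frac{47}{7}} = \sqrt{- \frac{47}{7} + j}$)
$c{\left(-3,2 \right)} 7 \left(-15\right) = \frac{\sqrt{-329 + 49 \left(-3\right)}}{7} \cdot 7 \left(-15\right) = \frac{\sqrt{-329 - 147}}{7} \cdot 7 \left(-15\right) = \frac{\sqrt{-476}}{7} \cdot 7 \left(-15\right) = \frac{2 i \sqrt{119}}{7} \cdot 7 \left(-15\right) = 2 i \sqrt{119} \left(-15\right) = - 30 i \sqrt{119}$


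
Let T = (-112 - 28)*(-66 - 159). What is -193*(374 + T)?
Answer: -6151682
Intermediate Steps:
T = 31500 (T = -140*(-225) = 31500)
-193*(374 + T) = -193*(374 + 31500) = -193*31874 = -6151682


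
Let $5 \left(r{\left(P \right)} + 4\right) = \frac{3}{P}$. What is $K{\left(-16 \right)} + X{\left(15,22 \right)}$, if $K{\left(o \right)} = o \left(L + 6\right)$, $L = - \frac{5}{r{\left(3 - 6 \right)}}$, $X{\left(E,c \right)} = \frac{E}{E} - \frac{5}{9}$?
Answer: $- \frac{7220}{63} \approx -114.6$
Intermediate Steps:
$r{\left(P \right)} = -4 + \frac{3}{5 P}$ ($r{\left(P \right)} = -4 + \frac{3 \frac{1}{P}}{5} = -4 + \frac{3}{5 P}$)
$X{\left(E,c \right)} = \frac{4}{9}$ ($X{\left(E,c \right)} = 1 - \frac{5}{9} = \frac{4}{9}$)
$L = \frac{25}{21}$ ($L = - \frac{5}{-4 + \frac{3}{5 \left(3 - 6\right)}} = - \frac{5}{-4 + \frac{3}{5 \left(-3\right)}} = - \frac{5}{-4 + \frac{3}{5} \left(- \frac{1}{3}\right)} = - \frac{5}{-4 - \frac{1}{5}} = - \frac{5}{- \frac{21}{5}} = \left(-5\right) \left(- \frac{5}{21}\right) = \frac{25}{21} \approx 1.1905$)
$K{\left(o \right)} = \frac{151 o}{21}$ ($K{\left(o \right)} = o \left(\frac{25}{21} + 6\right) = o \frac{151}{21} = \frac{151 o}{21}$)
$K{\left(-16 \right)} + X{\left(15,22 \right)} = \frac{151}{21} \left(-16\right) + \frac{4}{9} = - \frac{2416}{21} + \frac{4}{9} = - \frac{7220}{63}$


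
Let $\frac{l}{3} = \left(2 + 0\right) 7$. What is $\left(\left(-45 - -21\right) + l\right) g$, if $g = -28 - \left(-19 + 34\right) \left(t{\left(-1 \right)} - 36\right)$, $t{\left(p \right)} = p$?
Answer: $9486$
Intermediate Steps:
$l = 42$ ($l = 3 \left(2 + 0\right) 7 = 3 \cdot 2 \cdot 7 = 3 \cdot 14 = 42$)
$g = 527$ ($g = -28 - \left(-19 + 34\right) \left(-1 - 36\right) = -28 - 15 \left(-37\right) = -28 - -555 = -28 + 555 = 527$)
$\left(\left(-45 - -21\right) + l\right) g = \left(\left(-45 - -21\right) + 42\right) 527 = \left(\left(-45 + 21\right) + 42\right) 527 = \left(-24 + 42\right) 527 = 18 \cdot 527 = 9486$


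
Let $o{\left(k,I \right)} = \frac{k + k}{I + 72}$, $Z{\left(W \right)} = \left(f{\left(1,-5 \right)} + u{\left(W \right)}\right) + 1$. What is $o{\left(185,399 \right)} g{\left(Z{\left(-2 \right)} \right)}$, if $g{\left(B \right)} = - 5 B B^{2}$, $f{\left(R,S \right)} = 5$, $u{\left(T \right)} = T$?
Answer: $- \frac{118400}{471} \approx -251.38$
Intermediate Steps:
$Z{\left(W \right)} = 6 + W$ ($Z{\left(W \right)} = \left(5 + W\right) + 1 = 6 + W$)
$g{\left(B \right)} = - 5 B^{3}$
$o{\left(k,I \right)} = \frac{2 k}{72 + I}$
$o{\left(185,399 \right)} g{\left(Z{\left(-2 \right)} \right)} = 2 \cdot 185 \frac{1}{72 + 399} \left(- 5 \left(6 - 2\right)^{3}\right) = 2 \cdot 185 \cdot \frac{1}{471} \left(- 5 \cdot 4^{3}\right) = 2 \cdot 185 \cdot \frac{1}{471} \left(\left(-5\right) 64\right) = \frac{370}{471} \left(-320\right) = - \frac{118400}{471}$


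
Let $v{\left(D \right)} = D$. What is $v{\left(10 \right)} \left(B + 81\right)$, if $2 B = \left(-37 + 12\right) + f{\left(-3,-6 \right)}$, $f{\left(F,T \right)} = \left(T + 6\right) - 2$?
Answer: $675$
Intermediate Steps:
$f{\left(F,T \right)} = 4 + T$ ($f{\left(F,T \right)} = \left(6 + T\right) - 2 = 4 + T$)
$B = - \frac{27}{2}$ ($B = \frac{\left(-37 + 12\right) + \left(4 - 6\right)}{2} = \frac{-25 - 2}{2} = \frac{1}{2} \left(-27\right) = - \frac{27}{2} \approx -13.5$)
$v{\left(10 \right)} \left(B + 81\right) = 10 \left(- \frac{27}{2} + 81\right) = 10 \cdot \frac{135}{2} = 675$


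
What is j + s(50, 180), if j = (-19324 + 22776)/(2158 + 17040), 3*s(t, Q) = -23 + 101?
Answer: 251300/9599 ≈ 26.180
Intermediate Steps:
s(t, Q) = 26 (s(t, Q) = (-23 + 101)/3 = (1/3)*78 = 26)
j = 1726/9599 (j = 3452/19198 = 3452*(1/19198) = 1726/9599 ≈ 0.17981)
j + s(50, 180) = 1726/9599 + 26 = 251300/9599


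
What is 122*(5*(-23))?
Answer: -14030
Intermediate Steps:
122*(5*(-23)) = 122*(-115) = -14030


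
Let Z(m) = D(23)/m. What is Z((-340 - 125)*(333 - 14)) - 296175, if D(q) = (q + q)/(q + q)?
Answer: -43933118626/148335 ≈ -2.9618e+5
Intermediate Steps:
D(q) = 1 (D(q) = (2*q)/((2*q)) = (2*q)*(1/(2*q)) = 1)
Z(m) = 1/m
Z((-340 - 125)*(333 - 14)) - 296175 = 1/((-340 - 125)*(333 - 14)) - 296175 = 1/(-465*319) - 296175 = 1/(-148335) - 296175 = -1/148335 - 296175 = -43933118626/148335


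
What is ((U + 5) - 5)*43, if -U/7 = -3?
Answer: 903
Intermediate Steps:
U = 21 (U = -7*(-3) = 21)
((U + 5) - 5)*43 = ((21 + 5) - 5)*43 = (26 - 5)*43 = 21*43 = 903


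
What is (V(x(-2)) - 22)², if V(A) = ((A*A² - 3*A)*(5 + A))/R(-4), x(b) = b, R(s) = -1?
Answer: 256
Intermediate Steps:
V(A) = -(5 + A)*(A³ - 3*A) (V(A) = ((A*A² - 3*A)*(5 + A))/(-1) = ((A³ - 3*A)*(5 + A))*(-1) = ((5 + A)*(A³ - 3*A))*(-1) = -(5 + A)*(A³ - 3*A))
(V(x(-2)) - 22)² = (-2*(15 - 1*(-2)³ - 5*(-2)² + 3*(-2)) - 22)² = (-2*(15 - 1*(-8) - 5*4 - 6) - 22)² = (-2*(15 + 8 - 20 - 6) - 22)² = (-2*(-3) - 22)² = (6 - 22)² = (-16)² = 256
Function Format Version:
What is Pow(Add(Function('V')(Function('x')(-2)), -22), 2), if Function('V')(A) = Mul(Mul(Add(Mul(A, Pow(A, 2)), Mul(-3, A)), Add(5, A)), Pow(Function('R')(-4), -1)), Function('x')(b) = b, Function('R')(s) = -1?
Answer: 256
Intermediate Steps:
Function('V')(A) = Mul(-1, Add(5, A), Add(Pow(A, 3), Mul(-3, A))) (Function('V')(A) = Mul(Mul(Add(Mul(A, Pow(A, 2)), Mul(-3, A)), Add(5, A)), Pow(-1, -1)) = Mul(Mul(Add(Pow(A, 3), Mul(-3, A)), Add(5, A)), -1) = Mul(Mul(Add(5, A), Add(Pow(A, 3), Mul(-3, A))), -1) = Mul(-1, Add(5, A), Add(Pow(A, 3), Mul(-3, A))))
Pow(Add(Function('V')(Function('x')(-2)), -22), 2) = Pow(Add(Mul(-2, Add(15, Mul(-1, Pow(-2, 3)), Mul(-5, Pow(-2, 2)), Mul(3, -2))), -22), 2) = Pow(Add(Mul(-2, Add(15, Mul(-1, -8), Mul(-5, 4), -6)), -22), 2) = Pow(Add(Mul(-2, Add(15, 8, -20, -6)), -22), 2) = Pow(Add(Mul(-2, -3), -22), 2) = Pow(Add(6, -22), 2) = Pow(-16, 2) = 256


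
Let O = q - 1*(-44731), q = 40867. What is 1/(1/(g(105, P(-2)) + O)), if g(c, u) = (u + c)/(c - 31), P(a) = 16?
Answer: 6334373/74 ≈ 85600.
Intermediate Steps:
g(c, u) = (c + u)/(-31 + c)
O = 85598 (O = 40867 - 1*(-44731) = 40867 + 44731 = 85598)
1/(1/(g(105, P(-2)) + O)) = 1/(1/((105 + 16)/(-31 + 105) + 85598)) = 1/(1/(121/74 + 85598)) = 1/(1/(6334373/74)) = 1/(74/6334373) = 6334373/74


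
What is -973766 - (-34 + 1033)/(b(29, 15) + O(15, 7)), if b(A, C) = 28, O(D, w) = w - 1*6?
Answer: -28240213/29 ≈ -9.7380e+5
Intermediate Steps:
O(D, w) = -6 + w (O(D, w) = w - 6 = -6 + w)
-973766 - (-34 + 1033)/(b(29, 15) + O(15, 7)) = -973766 - (-34 + 1033)/(28 + (-6 + 7)) = -973766 - 999/(28 + 1) = -973766 - 999/29 = -28240213/29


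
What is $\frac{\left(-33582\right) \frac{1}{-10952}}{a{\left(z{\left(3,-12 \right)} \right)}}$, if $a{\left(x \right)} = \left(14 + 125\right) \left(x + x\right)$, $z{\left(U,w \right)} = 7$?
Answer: $\frac{16791}{10656296} \approx 0.0015757$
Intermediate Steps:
$a{\left(x \right)} = 278 x$ ($a{\left(x \right)} = 139 \cdot 2 x = 278 x$)
$\frac{\left(-33582\right) \frac{1}{-10952}}{a{\left(z{\left(3,-12 \right)} \right)}} = \frac{\left(-33582\right) \frac{1}{-10952}}{278 \cdot 7} = \frac{\left(-33582\right) \left(- \frac{1}{10952}\right)}{1946} = \frac{16791}{5476} \cdot \frac{1}{1946} = \frac{16791}{10656296}$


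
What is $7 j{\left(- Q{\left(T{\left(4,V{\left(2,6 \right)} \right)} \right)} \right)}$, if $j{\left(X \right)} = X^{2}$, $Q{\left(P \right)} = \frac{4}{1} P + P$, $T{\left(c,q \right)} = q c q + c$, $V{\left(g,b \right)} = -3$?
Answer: $280000$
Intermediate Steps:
$T{\left(c,q \right)} = c + c q^{2}$ ($T{\left(c,q \right)} = c q q + c = c q^{2} + c = c + c q^{2}$)
$Q{\left(P \right)} = 5 P$ ($Q{\left(P \right)} = 4 \cdot 1 P + P = 4 P + P = 5 P$)
$7 j{\left(- Q{\left(T{\left(4,V{\left(2,6 \right)} \right)} \right)} \right)} = 7 \left(- 5 \cdot 4 \left(1 + \left(-3\right)^{2}\right)\right)^{2} = 7 \left(- 5 \cdot 4 \left(1 + 9\right)\right)^{2} = 7 \left(- 5 \cdot 4 \cdot 10\right)^{2} = 7 \left(- 5 \cdot 40\right)^{2} = 7 \left(\left(-1\right) 200\right)^{2} = 7 \left(-200\right)^{2} = 7 \cdot 40000 = 280000$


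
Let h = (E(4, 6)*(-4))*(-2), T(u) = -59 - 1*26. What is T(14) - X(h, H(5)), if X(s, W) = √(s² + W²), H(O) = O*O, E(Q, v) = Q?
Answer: -85 - √1649 ≈ -125.61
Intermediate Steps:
H(O) = O²
T(u) = -85 (T(u) = -59 - 26 = -85)
h = 32 (h = (4*(-4))*(-2) = -16*(-2) = 32)
X(s, W) = √(W² + s²)
T(14) - X(h, H(5)) = -85 - √((5²)² + 32²) = -85 - √(25² + 1024) = -85 - √(625 + 1024) = -85 - √1649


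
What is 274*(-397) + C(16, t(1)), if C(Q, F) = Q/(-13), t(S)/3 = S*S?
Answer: -1414130/13 ≈ -1.0878e+5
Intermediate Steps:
t(S) = 3*S² (t(S) = 3*(S*S) = 3*S²)
C(Q, F) = -Q/13 (C(Q, F) = Q*(-1/13) = -Q/13)
274*(-397) + C(16, t(1)) = 274*(-397) - 1/13*16 = -108778 - 16/13 = -1414130/13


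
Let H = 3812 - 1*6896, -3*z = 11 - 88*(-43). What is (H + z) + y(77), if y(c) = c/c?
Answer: -4348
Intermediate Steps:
y(c) = 1
z = -1265 (z = -(11 - 88*(-43))/3 = -(11 + 3784)/3 = -⅓*3795 = -1265)
H = -3084 (H = 3812 - 6896 = -3084)
(H + z) + y(77) = (-3084 - 1265) + 1 = -4349 + 1 = -4348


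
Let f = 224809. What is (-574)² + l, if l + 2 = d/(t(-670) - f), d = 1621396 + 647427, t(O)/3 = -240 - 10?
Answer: 74313557143/225559 ≈ 3.2946e+5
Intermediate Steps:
t(O) = -750 (t(O) = 3*(-240 - 10) = 3*(-250) = -750)
d = 2268823
l = -2719941/225559 (l = -2 + 2268823/(-750 - 1*224809) = -2 + 2268823/(-750 - 224809) = -2 + 2268823/(-225559) = -2 + 2268823*(-1/225559) = -2 - 2268823/225559 = -2719941/225559 ≈ -12.059)
(-574)² + l = (-574)² - 2719941/225559 = 329476 - 2719941/225559 = 74313557143/225559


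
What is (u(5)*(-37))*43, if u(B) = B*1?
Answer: -7955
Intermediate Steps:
u(B) = B
(u(5)*(-37))*43 = (5*(-37))*43 = -185*43 = -7955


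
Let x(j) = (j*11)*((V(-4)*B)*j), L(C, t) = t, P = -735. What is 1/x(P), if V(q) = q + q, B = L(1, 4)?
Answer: -1/190159200 ≈ -5.2587e-9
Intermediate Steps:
B = 4
V(q) = 2*q
x(j) = -352*j² (x(j) = (j*11)*(((2*(-4))*4)*j) = (11*j)*((-8*4)*j) = (11*j)*(-32*j) = -352*j²)
1/x(P) = 1/(-352*(-735)²) = 1/(-352*540225) = 1/(-190159200) = -1/190159200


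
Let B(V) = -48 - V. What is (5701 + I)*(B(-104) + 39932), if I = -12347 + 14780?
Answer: 325262392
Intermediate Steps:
I = 2433
(5701 + I)*(B(-104) + 39932) = (5701 + 2433)*((-48 - 1*(-104)) + 39932) = 8134*((-48 + 104) + 39932) = 8134*(56 + 39932) = 8134*39988 = 325262392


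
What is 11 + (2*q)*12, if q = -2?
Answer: -37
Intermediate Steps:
11 + (2*q)*12 = 11 + (2*(-2))*12 = 11 - 4*12 = 11 - 48 = -37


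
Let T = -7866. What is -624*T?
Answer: 4908384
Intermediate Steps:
-624*T = -624*(-7866) = 4908384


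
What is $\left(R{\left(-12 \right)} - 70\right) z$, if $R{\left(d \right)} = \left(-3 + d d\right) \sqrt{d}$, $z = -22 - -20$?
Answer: $140 - 564 i \sqrt{3} \approx 140.0 - 976.88 i$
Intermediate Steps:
$z = -2$ ($z = -22 + 20 = -2$)
$R{\left(d \right)} = \sqrt{d} \left(-3 + d^{2}\right)$ ($R{\left(d \right)} = \left(-3 + d^{2}\right) \sqrt{d} = \sqrt{d} \left(-3 + d^{2}\right)$)
$\left(R{\left(-12 \right)} - 70\right) z = \left(\sqrt{-12} \left(-3 + \left(-12\right)^{2}\right) - 70\right) \left(-2\right) = \left(2 i \sqrt{3} \left(-3 + 144\right) - 70\right) \left(-2\right) = \left(2 i \sqrt{3} \cdot 141 - 70\right) \left(-2\right) = \left(282 i \sqrt{3} - 70\right) \left(-2\right) = \left(-70 + 282 i \sqrt{3}\right) \left(-2\right) = 140 - 564 i \sqrt{3}$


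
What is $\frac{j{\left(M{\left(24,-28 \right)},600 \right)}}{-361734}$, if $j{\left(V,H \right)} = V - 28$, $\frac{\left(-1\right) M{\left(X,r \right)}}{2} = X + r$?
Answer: $\frac{10}{180867} \approx 5.5289 \cdot 10^{-5}$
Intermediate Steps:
$M{\left(X,r \right)} = - 2 X - 2 r$ ($M{\left(X,r \right)} = - 2 \left(X + r\right) = - 2 X - 2 r$)
$j{\left(V,H \right)} = -28 + V$ ($j{\left(V,H \right)} = V - 28 = -28 + V$)
$\frac{j{\left(M{\left(24,-28 \right)},600 \right)}}{-361734} = \frac{-28 - -8}{-361734} = \left(-28 + \left(-48 + 56\right)\right) \left(- \frac{1}{361734}\right) = \left(-28 + 8\right) \left(- \frac{1}{361734}\right) = \left(-20\right) \left(- \frac{1}{361734}\right) = \frac{10}{180867}$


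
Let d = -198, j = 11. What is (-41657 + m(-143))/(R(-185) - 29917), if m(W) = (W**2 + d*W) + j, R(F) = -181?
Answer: -7117/30098 ≈ -0.23646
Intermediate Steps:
m(W) = 11 + W**2 - 198*W (m(W) = (W**2 - 198*W) + 11 = 11 + W**2 - 198*W)
(-41657 + m(-143))/(R(-185) - 29917) = (-41657 + (11 + (-143)**2 - 198*(-143)))/(-181 - 29917) = (-41657 + (11 + 20449 + 28314))/(-30098) = (-41657 + 48774)*(-1/30098) = 7117*(-1/30098) = -7117/30098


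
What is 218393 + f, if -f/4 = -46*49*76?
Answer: 903609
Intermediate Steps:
f = 685216 (f = -4*(-46*49)*76 = -(-9016)*76 = -4*(-171304) = 685216)
218393 + f = 218393 + 685216 = 903609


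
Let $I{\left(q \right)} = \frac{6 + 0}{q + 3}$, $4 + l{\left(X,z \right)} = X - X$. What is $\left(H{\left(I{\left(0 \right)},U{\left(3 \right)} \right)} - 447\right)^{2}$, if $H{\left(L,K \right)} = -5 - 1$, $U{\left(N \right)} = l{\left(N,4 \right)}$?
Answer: $205209$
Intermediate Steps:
$l{\left(X,z \right)} = -4$ ($l{\left(X,z \right)} = -4 + \left(X - X\right) = -4 + 0 = -4$)
$U{\left(N \right)} = -4$
$I{\left(q \right)} = \frac{6}{3 + q}$
$H{\left(L,K \right)} = -6$
$\left(H{\left(I{\left(0 \right)},U{\left(3 \right)} \right)} - 447\right)^{2} = \left(-6 - 447\right)^{2} = \left(-453\right)^{2} = 205209$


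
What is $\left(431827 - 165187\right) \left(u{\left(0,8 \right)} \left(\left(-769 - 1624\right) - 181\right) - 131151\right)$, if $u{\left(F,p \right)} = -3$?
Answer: $-32911108560$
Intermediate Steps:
$\left(431827 - 165187\right) \left(u{\left(0,8 \right)} \left(\left(-769 - 1624\right) - 181\right) - 131151\right) = \left(431827 - 165187\right) \left(- 3 \left(\left(-769 - 1624\right) - 181\right) - 131151\right) = 266640 \left(- 3 \left(-2393 - 181\right) - 131151\right) = 266640 \left(\left(-3\right) \left(-2574\right) - 131151\right) = 266640 \left(7722 - 131151\right) = 266640 \left(-123429\right) = -32911108560$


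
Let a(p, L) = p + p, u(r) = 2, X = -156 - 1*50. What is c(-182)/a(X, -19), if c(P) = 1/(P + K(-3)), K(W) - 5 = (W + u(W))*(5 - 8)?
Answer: 1/71688 ≈ 1.3949e-5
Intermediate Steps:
X = -206 (X = -156 - 50 = -206)
K(W) = -1 - 3*W (K(W) = 5 + (W + 2)*(5 - 8) = 5 + (2 + W)*(-3) = 5 + (-6 - 3*W) = -1 - 3*W)
c(P) = 1/(8 + P) (c(P) = 1/(P + (-1 - 3*(-3))) = 1/(P + (-1 + 9)) = 1/(P + 8) = 1/(8 + P))
a(p, L) = 2*p
c(-182)/a(X, -19) = 1/((8 - 182)*((2*(-206)))) = 1/(-174*(-412)) = -1/174*(-1/412) = 1/71688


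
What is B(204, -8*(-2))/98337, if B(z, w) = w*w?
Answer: 256/98337 ≈ 0.0026033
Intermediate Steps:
B(z, w) = w**2
B(204, -8*(-2))/98337 = (-8*(-2))**2/98337 = 16**2*(1/98337) = 256*(1/98337) = 256/98337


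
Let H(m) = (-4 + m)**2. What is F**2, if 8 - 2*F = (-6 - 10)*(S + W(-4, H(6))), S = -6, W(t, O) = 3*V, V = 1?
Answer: 400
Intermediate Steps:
W(t, O) = 3 (W(t, O) = 3*1 = 3)
F = -20 (F = 4 - (-6 - 10)*(-6 + 3)/2 = 4 - (-8)*(-3) = 4 - 1/2*48 = 4 - 24 = -20)
F**2 = (-20)**2 = 400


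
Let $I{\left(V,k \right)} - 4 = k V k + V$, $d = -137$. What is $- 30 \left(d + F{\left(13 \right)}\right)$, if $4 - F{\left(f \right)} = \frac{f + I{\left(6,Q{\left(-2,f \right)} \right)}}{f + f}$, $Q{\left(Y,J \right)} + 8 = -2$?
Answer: $\frac{61215}{13} \approx 4708.8$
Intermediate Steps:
$Q{\left(Y,J \right)} = -10$ ($Q{\left(Y,J \right)} = -8 - 2 = -10$)
$I{\left(V,k \right)} = 4 + V + V k^{2}$ ($I{\left(V,k \right)} = 4 + \left(k V k + V\right) = 4 + \left(V k k + V\right) = 4 + \left(V k^{2} + V\right) = 4 + \left(V + V k^{2}\right) = 4 + V + V k^{2}$)
$F{\left(f \right)} = 4 - \frac{610 + f}{2 f}$ ($F{\left(f \right)} = 4 - \frac{f + \left(4 + 6 + 6 \left(-10\right)^{2}\right)}{f + f} = 4 - \frac{f + \left(4 + 6 + 6 \cdot 100\right)}{2 f} = 4 - \left(f + \left(4 + 6 + 600\right)\right) \frac{1}{2 f} = 4 - \left(f + 610\right) \frac{1}{2 f} = 4 - \left(610 + f\right) \frac{1}{2 f} = 4 - \frac{610 + f}{2 f}$)
$- 30 \left(d + F{\left(13 \right)}\right) = - 30 \left(-137 + \left(\frac{7}{2} - \frac{305}{13}\right)\right) = - 30 \left(-137 - \frac{519}{26}\right) = \left(-30\right) \left(- \frac{4081}{26}\right) = \frac{61215}{13}$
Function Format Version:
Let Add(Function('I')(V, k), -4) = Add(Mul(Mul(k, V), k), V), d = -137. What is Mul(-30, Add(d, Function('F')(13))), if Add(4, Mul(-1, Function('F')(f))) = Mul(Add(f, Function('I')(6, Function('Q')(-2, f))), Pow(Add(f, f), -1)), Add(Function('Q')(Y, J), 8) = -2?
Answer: Rational(61215, 13) ≈ 4708.8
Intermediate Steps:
Function('Q')(Y, J) = -10 (Function('Q')(Y, J) = Add(-8, -2) = -10)
Function('I')(V, k) = Add(4, V, Mul(V, Pow(k, 2))) (Function('I')(V, k) = Add(4, Add(Mul(Mul(k, V), k), V)) = Add(4, Add(Mul(Mul(V, k), k), V)) = Add(4, Add(Mul(V, Pow(k, 2)), V)) = Add(4, Add(V, Mul(V, Pow(k, 2)))) = Add(4, V, Mul(V, Pow(k, 2))))
Function('F')(f) = Add(4, Mul(Rational(-1, 2), Pow(f, -1), Add(610, f))) (Function('F')(f) = Add(4, Mul(-1, Mul(Add(f, Add(4, 6, Mul(6, Pow(-10, 2)))), Pow(Add(f, f), -1)))) = Add(4, Mul(-1, Mul(Add(f, Add(4, 6, Mul(6, 100))), Pow(Mul(2, f), -1)))) = Add(4, Mul(-1, Mul(Add(f, Add(4, 6, 600)), Mul(Rational(1, 2), Pow(f, -1))))) = Add(4, Mul(-1, Mul(Add(f, 610), Mul(Rational(1, 2), Pow(f, -1))))) = Add(4, Mul(-1, Mul(Add(610, f), Mul(Rational(1, 2), Pow(f, -1))))) = Add(4, Mul(-1, Mul(Rational(1, 2), Pow(f, -1), Add(610, f)))) = Add(4, Mul(Rational(-1, 2), Pow(f, -1), Add(610, f))))
Mul(-30, Add(d, Function('F')(13))) = Mul(-30, Add(-137, Add(Rational(7, 2), Mul(-305, Pow(13, -1))))) = Mul(-30, Add(-137, Add(Rational(7, 2), Mul(-305, Rational(1, 13))))) = Mul(-30, Add(-137, Add(Rational(7, 2), Rational(-305, 13)))) = Mul(-30, Add(-137, Rational(-519, 26))) = Mul(-30, Rational(-4081, 26)) = Rational(61215, 13)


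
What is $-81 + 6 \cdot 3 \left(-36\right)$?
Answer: $-729$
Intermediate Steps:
$-81 + 6 \cdot 3 \left(-36\right) = -81 + 18 \left(-36\right) = -81 - 648 = -729$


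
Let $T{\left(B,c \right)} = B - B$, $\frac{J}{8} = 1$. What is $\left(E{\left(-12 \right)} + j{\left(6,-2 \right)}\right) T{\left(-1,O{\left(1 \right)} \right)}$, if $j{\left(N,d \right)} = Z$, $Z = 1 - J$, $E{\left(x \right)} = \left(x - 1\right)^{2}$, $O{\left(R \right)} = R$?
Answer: $0$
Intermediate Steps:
$J = 8$ ($J = 8 \cdot 1 = 8$)
$T{\left(B,c \right)} = 0$
$E{\left(x \right)} = \left(-1 + x\right)^{2}$
$Z = -7$ ($Z = 1 - 8 = -7$)
$j{\left(N,d \right)} = -7$
$\left(E{\left(-12 \right)} + j{\left(6,-2 \right)}\right) T{\left(-1,O{\left(1 \right)} \right)} = \left(\left(-1 - 12\right)^{2} - 7\right) 0 = \left(\left(-13\right)^{2} - 7\right) 0 = \left(169 - 7\right) 0 = 162 \cdot 0 = 0$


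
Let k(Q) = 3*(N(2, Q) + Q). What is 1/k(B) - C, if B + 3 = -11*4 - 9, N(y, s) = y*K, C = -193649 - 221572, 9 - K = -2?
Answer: 42352541/102 ≈ 4.1522e+5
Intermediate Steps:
K = 11 (K = 9 - 1*(-2) = 9 + 2 = 11)
C = -415221
N(y, s) = 11*y (N(y, s) = y*11 = 11*y)
B = -56 (B = -3 + (-11*4 - 9) = -3 + (-44 - 9) = -3 - 53 = -56)
k(Q) = 66 + 3*Q (k(Q) = 3*(11*2 + Q) = 3*(22 + Q) = 66 + 3*Q)
1/k(B) - C = 1/(66 + 3*(-56)) - 1*(-415221) = 1/(66 - 168) + 415221 = 1/(-102) + 415221 = -1/102 + 415221 = 42352541/102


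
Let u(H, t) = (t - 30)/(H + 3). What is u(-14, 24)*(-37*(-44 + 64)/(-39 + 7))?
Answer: 555/44 ≈ 12.614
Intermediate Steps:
u(H, t) = (-30 + t)/(3 + H)
u(-14, 24)*(-37*(-44 + 64)/(-39 + 7)) = ((-30 + 24)/(3 - 14))*(-37*(-44 + 64)/(-39 + 7)) = (-6/(-11))*(-740/(-32)) = (-1/11*(-6))*(-740*(-1)/32) = 6*(-37*(-5/8))/11 = (6/11)*(185/8) = 555/44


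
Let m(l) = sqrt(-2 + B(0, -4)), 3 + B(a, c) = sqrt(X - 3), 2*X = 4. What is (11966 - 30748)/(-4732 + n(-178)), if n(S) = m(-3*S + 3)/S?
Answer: 76839177127764594715536/19359119698176157297217 - 1185936182364560358*sqrt(-5 + I)/251668556076290044863821 + 108306177616*I/19359119698176157297217 - 1671598*I*sqrt(-5 + I)/251668556076290044863821 ≈ 3.9691 - 1.0589e-5*I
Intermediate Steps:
X = 2 (X = (1/2)*4 = 2)
B(a, c) = -3 + I (B(a, c) = -3 + sqrt(2 - 3) = -3 + sqrt(-1) = -3 + I)
m(l) = sqrt(-5 + I) (m(l) = sqrt(-2 + (-3 + I)) = sqrt(-5 + I))
n(S) = sqrt(-5 + I)/S
(11966 - 30748)/(-4732 + n(-178)) = (11966 - 30748)/(-4732 + sqrt(-5 + I)/(-178)) = -18782/(-4732 - sqrt(-5 + I)/178)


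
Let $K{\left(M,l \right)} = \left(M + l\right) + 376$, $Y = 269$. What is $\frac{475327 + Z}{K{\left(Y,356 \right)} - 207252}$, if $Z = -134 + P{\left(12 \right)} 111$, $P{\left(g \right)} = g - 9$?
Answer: $- \frac{475526}{206251} \approx -2.3056$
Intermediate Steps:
$K{\left(M,l \right)} = 376 + M + l$
$P{\left(g \right)} = -9 + g$ ($P{\left(g \right)} = g - 9 = -9 + g$)
$Z = 199$ ($Z = -134 + \left(-9 + 12\right) 111 = -134 + 3 \cdot 111 = -134 + 333 = 199$)
$\frac{475327 + Z}{K{\left(Y,356 \right)} - 207252} = \frac{475327 + 199}{\left(376 + 269 + 356\right) - 207252} = \frac{475526}{1001 - 207252} = \frac{475526}{-206251} = 475526 \left(- \frac{1}{206251}\right) = - \frac{475526}{206251}$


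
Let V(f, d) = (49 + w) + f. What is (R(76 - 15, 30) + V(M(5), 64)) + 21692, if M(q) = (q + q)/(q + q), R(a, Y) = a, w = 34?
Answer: 21837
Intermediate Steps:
M(q) = 1 (M(q) = (2*q)/((2*q)) = (2*q)*(1/(2*q)) = 1)
V(f, d) = 83 + f (V(f, d) = (49 + 34) + f = 83 + f)
(R(76 - 15, 30) + V(M(5), 64)) + 21692 = ((76 - 15) + (83 + 1)) + 21692 = (61 + 84) + 21692 = 145 + 21692 = 21837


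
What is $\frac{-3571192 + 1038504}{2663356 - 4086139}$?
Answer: $\frac{2532688}{1422783} \approx 1.7801$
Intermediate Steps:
$\frac{-3571192 + 1038504}{2663356 - 4086139} = - \frac{2532688}{-1422783} = \left(-2532688\right) \left(- \frac{1}{1422783}\right) = \frac{2532688}{1422783}$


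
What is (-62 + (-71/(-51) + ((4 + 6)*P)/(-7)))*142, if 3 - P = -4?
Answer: -511342/51 ≈ -10026.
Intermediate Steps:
P = 7 (P = 3 - 1*(-4) = 3 + 4 = 7)
(-62 + (-71/(-51) + ((4 + 6)*P)/(-7)))*142 = (-62 + (-71/(-51) + ((4 + 6)*7)/(-7)))*142 = (-62 + (-71*(-1/51) + (10*7)*(-⅐)))*142 = (-62 + (71/51 + 70*(-⅐)))*142 = (-62 + (71/51 - 10))*142 = (-62 - 439/51)*142 = -3601/51*142 = -511342/51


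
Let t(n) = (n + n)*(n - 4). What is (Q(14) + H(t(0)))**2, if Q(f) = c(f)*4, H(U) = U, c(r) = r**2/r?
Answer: 3136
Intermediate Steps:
t(n) = 2*n*(-4 + n) (t(n) = (2*n)*(-4 + n) = 2*n*(-4 + n))
c(r) = r
Q(f) = 4*f (Q(f) = f*4 = 4*f)
(Q(14) + H(t(0)))**2 = (4*14 + 2*0*(-4 + 0))**2 = (56 + 2*0*(-4))**2 = (56 + 0)**2 = 56**2 = 3136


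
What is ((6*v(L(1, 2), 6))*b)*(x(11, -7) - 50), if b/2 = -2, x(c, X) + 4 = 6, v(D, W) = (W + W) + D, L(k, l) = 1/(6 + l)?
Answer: 13968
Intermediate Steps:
v(D, W) = D + 2*W (v(D, W) = 2*W + D = D + 2*W)
x(c, X) = 2 (x(c, X) = -4 + 6 = 2)
b = -4 (b = 2*(-2) = -4)
((6*v(L(1, 2), 6))*b)*(x(11, -7) - 50) = ((6*(1/(6 + 2) + 2*6))*(-4))*(2 - 50) = ((6*(1/8 + 12))*(-4))*(-48) = ((6*(⅛ + 12))*(-4))*(-48) = ((6*(97/8))*(-4))*(-48) = ((291/4)*(-4))*(-48) = -291*(-48) = 13968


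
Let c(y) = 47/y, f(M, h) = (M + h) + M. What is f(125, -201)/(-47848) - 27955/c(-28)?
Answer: 37452541217/2248856 ≈ 16654.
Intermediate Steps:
f(M, h) = h + 2*M
f(125, -201)/(-47848) - 27955/c(-28) = (-201 + 2*125)/(-47848) - 27955/(47/(-28)) = (-201 + 250)*(-1/47848) - 27955/(47*(-1/28)) = 49*(-1/47848) - 27955/(-47/28) = -49/47848 - 27955*(-28/47) = -49/47848 + 782740/47 = 37452541217/2248856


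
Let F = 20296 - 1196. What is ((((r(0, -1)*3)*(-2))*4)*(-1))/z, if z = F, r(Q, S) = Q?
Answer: 0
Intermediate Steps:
F = 19100
z = 19100
((((r(0, -1)*3)*(-2))*4)*(-1))/z = ((((0*3)*(-2))*4)*(-1))/19100 = (((0*(-2))*4)*(-1))*(1/19100) = ((0*4)*(-1))*(1/19100) = (0*(-1))*(1/19100) = 0*(1/19100) = 0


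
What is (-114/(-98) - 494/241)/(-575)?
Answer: 10469/6790175 ≈ 0.0015418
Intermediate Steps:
(-114/(-98) - 494/241)/(-575) = (-114*(-1/98) - 494*1/241)*(-1/575) = (57/49 - 494/241)*(-1/575) = -10469/11809*(-1/575) = 10469/6790175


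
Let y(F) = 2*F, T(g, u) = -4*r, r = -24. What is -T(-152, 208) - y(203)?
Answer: -502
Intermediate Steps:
T(g, u) = 96 (T(g, u) = -4*(-24) = 96)
-T(-152, 208) - y(203) = -1*96 - 2*203 = -96 - 1*406 = -96 - 406 = -502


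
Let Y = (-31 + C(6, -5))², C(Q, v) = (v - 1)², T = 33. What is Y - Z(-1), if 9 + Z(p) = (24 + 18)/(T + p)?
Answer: 523/16 ≈ 32.688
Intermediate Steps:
C(Q, v) = (-1 + v)²
Y = 25 (Y = (-31 + (-1 - 5)²)² = (-31 + (-6)²)² = (-31 + 36)² = 5² = 25)
Z(p) = -9 + 42/(33 + p) (Z(p) = -9 + (24 + 18)/(33 + p) = -9 + 42/(33 + p))
Y - Z(-1) = 25 - 3*(-85 - 3*(-1))/(33 - 1) = 25 - 3*(-85 + 3)/32 = 25 - 3*(-82)/32 = 25 - 1*(-123/16) = 25 + 123/16 = 523/16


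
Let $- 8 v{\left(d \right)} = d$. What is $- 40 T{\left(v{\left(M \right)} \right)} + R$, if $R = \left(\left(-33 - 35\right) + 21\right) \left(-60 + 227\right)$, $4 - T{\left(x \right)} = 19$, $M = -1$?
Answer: $-7249$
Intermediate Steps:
$v{\left(d \right)} = - \frac{d}{8}$
$T{\left(x \right)} = -15$ ($T{\left(x \right)} = 4 - 19 = -15$)
$R = -7849$ ($R = \left(\left(-33 - 35\right) + 21\right) 167 = \left(-68 + 21\right) 167 = \left(-47\right) 167 = -7849$)
$- 40 T{\left(v{\left(M \right)} \right)} + R = \left(-40\right) \left(-15\right) - 7849 = 600 - 7849 = -7249$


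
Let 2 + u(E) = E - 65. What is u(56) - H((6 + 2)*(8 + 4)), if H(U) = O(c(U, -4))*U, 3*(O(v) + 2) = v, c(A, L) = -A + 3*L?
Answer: 3637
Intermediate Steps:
O(v) = -2 + v/3
u(E) = -67 + E (u(E) = -2 + (E - 65) = -2 + (-65 + E) = -67 + E)
H(U) = U*(-6 - U/3) (H(U) = (-2 + (-U + 3*(-4))/3)*U = (-2 + (-U - 12)/3)*U = (-2 + (-12 - U)/3)*U = (-2 + (-4 - U/3))*U = (-6 - U/3)*U = U*(-6 - U/3))
u(56) - H((6 + 2)*(8 + 4)) = (-67 + 56) - (-1)*(6 + 2)*(8 + 4)*(18 + (6 + 2)*(8 + 4))/3 = -11 - (-1)*8*12*(18 + 8*12)/3 = -11 - (-1)*96*(18 + 96)/3 = -11 - (-1)*96*114/3 = -11 - 1*(-3648) = -11 + 3648 = 3637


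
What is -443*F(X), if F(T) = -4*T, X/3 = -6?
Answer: -31896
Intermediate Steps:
X = -18 (X = 3*(-6) = -18)
-443*F(X) = -(-1772)*(-18) = -443*72 = -31896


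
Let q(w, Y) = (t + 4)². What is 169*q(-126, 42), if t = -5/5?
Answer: 1521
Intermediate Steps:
t = -1 (t = -5*⅕ = -1)
q(w, Y) = 9 (q(w, Y) = (-1 + 4)² = 3² = 9)
169*q(-126, 42) = 169*9 = 1521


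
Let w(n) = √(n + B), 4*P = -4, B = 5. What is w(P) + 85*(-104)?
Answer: -8838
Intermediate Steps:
P = -1 (P = (¼)*(-4) = -1)
w(n) = √(5 + n) (w(n) = √(n + 5) = √(5 + n))
w(P) + 85*(-104) = √(5 - 1) + 85*(-104) = √4 - 8840 = 2 - 8840 = -8838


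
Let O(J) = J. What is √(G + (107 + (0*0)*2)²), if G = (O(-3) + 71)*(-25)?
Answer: √9749 ≈ 98.737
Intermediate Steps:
G = -1700 (G = (-3 + 71)*(-25) = 68*(-25) = -1700)
√(G + (107 + (0*0)*2)²) = √(-1700 + (107 + (0*0)*2)²) = √(-1700 + (107 + 0*2)²) = √(-1700 + (107 + 0)²) = √(-1700 + 107²) = √(-1700 + 11449) = √9749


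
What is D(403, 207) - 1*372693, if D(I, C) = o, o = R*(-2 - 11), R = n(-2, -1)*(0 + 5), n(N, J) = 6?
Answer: -373083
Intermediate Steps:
R = 30 (R = 6*(0 + 5) = 6*5 = 30)
o = -390 (o = 30*(-2 - 11) = 30*(-13) = -390)
D(I, C) = -390
D(403, 207) - 1*372693 = -390 - 1*372693 = -390 - 372693 = -373083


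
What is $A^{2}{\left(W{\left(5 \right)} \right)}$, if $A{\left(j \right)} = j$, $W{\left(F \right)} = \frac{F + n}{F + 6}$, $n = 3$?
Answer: $\frac{64}{121} \approx 0.52893$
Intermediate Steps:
$W{\left(F \right)} = \frac{3 + F}{6 + F}$ ($W{\left(F \right)} = \frac{F + 3}{F + 6} = \frac{3 + F}{6 + F}$)
$A^{2}{\left(W{\left(5 \right)} \right)} = \left(\frac{3 + 5}{6 + 5}\right)^{2} = \left(\frac{1}{11} \cdot 8\right)^{2} = \left(\frac{8}{11}\right)^{2} = \frac{64}{121}$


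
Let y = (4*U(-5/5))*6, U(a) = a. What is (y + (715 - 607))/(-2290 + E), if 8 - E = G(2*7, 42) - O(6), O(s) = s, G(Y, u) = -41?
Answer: -28/745 ≈ -0.037584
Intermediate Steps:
y = -24 (y = (4*(-5/5))*6 = (4*(-5*⅕))*6 = (4*(-1))*6 = -4*6 = -24)
E = 55 (E = 8 - (-41 - 1*6) = 8 - (-41 - 6) = 8 - 1*(-47) = 8 + 47 = 55)
(y + (715 - 607))/(-2290 + E) = (-24 + (715 - 607))/(-2290 + 55) = (-24 + 108)/(-2235) = 84*(-1/2235) = -28/745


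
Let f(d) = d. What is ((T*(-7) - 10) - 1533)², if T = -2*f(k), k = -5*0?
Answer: 2380849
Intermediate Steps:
k = 0
T = 0 (T = -2*0 = 0)
((T*(-7) - 10) - 1533)² = ((0*(-7) - 10) - 1533)² = ((0 - 10) - 1533)² = (-10 - 1533)² = (-1543)² = 2380849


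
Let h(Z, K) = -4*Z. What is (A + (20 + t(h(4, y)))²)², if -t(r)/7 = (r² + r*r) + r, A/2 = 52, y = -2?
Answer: 142000779622464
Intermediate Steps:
A = 104 (A = 2*52 = 104)
t(r) = -14*r² - 7*r (t(r) = -7*((r² + r*r) + r) = -7*((r² + r²) + r) = -7*(2*r² + r) = -7*(r + 2*r²) = -14*r² - 7*r)
(A + (20 + t(h(4, y)))²)² = (104 + (20 - 7*(-4*4)*(1 + 2*(-4*4)))²)² = (104 + (20 - 7*(-16)*(1 + 2*(-16)))²)² = (104 + (20 - 7*(-16)*(1 - 32))²)² = (104 + (20 - 7*(-16)*(-31))²)² = (104 + (20 - 3472)²)² = (104 + (-3452)²)² = (104 + 11916304)² = 11916408² = 142000779622464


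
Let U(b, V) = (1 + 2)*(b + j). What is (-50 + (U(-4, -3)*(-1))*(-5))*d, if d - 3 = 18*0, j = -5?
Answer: -555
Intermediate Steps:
d = 3 (d = 3 + 18*0 = 3 + 0 = 3)
U(b, V) = -15 + 3*b (U(b, V) = (1 + 2)*(b - 5) = 3*(-5 + b) = -15 + 3*b)
(-50 + (U(-4, -3)*(-1))*(-5))*d = (-50 + ((-15 + 3*(-4))*(-1))*(-5))*3 = (-50 + ((-15 - 12)*(-1))*(-5))*3 = (-50 - 27*(-1)*(-5))*3 = (-50 + 27*(-5))*3 = (-50 - 135)*3 = -185*3 = -555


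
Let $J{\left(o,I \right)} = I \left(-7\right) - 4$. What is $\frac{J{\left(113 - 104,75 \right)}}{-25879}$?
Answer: $\frac{529}{25879} \approx 0.020441$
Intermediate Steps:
$J{\left(o,I \right)} = -4 - 7 I$ ($J{\left(o,I \right)} = - 7 I - 4 = -4 - 7 I$)
$\frac{J{\left(113 - 104,75 \right)}}{-25879} = \frac{-4 - 525}{-25879} = \left(-4 - 525\right) \left(- \frac{1}{25879}\right) = \left(-529\right) \left(- \frac{1}{25879}\right) = \frac{529}{25879}$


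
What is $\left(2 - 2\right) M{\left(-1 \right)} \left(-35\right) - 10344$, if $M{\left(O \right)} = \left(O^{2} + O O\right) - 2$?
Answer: $-10344$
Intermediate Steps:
$M{\left(O \right)} = -2 + 2 O^{2}$ ($M{\left(O \right)} = \left(O^{2} + O^{2}\right) - 2 = 2 O^{2} - 2 = -2 + 2 O^{2}$)
$\left(2 - 2\right) M{\left(-1 \right)} \left(-35\right) - 10344 = \left(2 - 2\right) \left(-2 + 2 \left(-1\right)^{2}\right) \left(-35\right) - 10344 = \left(2 - 2\right) \left(-2 + 2 \cdot 1\right) \left(-35\right) - 10344 = 0 \left(-2 + 2\right) \left(-35\right) - 10344 = 0 \cdot 0 \left(-35\right) - 10344 = 0 \left(-35\right) - 10344 = 0 - 10344 = -10344$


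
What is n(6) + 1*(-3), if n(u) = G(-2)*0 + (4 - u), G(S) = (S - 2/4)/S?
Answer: -5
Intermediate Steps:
G(S) = (-½ + S)/S (G(S) = (S - 2/4)/S = (S - 1*½)/S = (S - ½)/S = (-½ + S)/S)
n(u) = 4 - u (n(u) = ((-½ - 2)/(-2))*0 + (4 - u) = -½*(-5/2)*0 + (4 - u) = (5/4)*0 + (4 - u) = 0 + (4 - u) = 4 - u)
n(6) + 1*(-3) = (4 - 1*6) + 1*(-3) = (4 - 6) - 3 = -2 - 3 = -5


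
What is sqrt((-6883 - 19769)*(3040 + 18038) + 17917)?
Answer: I*sqrt(561752939) ≈ 23701.0*I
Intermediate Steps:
sqrt((-6883 - 19769)*(3040 + 18038) + 17917) = sqrt(-26652*21078 + 17917) = sqrt(-561770856 + 17917) = sqrt(-561752939) = I*sqrt(561752939)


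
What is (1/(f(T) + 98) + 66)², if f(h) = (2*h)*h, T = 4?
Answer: 73633561/16900 ≈ 4357.0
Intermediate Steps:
f(h) = 2*h²
(1/(f(T) + 98) + 66)² = (1/(2*4² + 98) + 66)² = (1/(2*16 + 98) + 66)² = (1/(32 + 98) + 66)² = (1/130 + 66)² = (8581/130)² = 73633561/16900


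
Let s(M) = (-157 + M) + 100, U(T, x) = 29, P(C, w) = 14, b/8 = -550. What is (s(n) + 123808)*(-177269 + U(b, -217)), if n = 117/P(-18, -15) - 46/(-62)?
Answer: -679992438780/31 ≈ -2.1935e+10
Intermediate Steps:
b = -4400 (b = 8*(-550) = -4400)
n = 3949/434 (n = 117/14 - 46/(-62) = 117*(1/14) - 46*(-1/62) = 117/14 + 23/31 = 3949/434 ≈ 9.0991)
s(M) = -57 + M
(s(n) + 123808)*(-177269 + U(b, -217)) = ((-57 + 3949/434) + 123808)*(-177269 + 29) = (-20789/434 + 123808)*(-177240) = (53711883/434)*(-177240) = -679992438780/31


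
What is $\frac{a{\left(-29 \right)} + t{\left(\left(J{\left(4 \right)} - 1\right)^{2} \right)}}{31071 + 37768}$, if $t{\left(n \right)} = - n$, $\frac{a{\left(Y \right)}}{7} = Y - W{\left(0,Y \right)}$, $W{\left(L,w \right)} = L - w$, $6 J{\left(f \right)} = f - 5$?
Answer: $- \frac{14665}{2478204} \approx -0.0059176$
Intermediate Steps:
$J{\left(f \right)} = - \frac{5}{6} + \frac{f}{6}$ ($J{\left(f \right)} = \frac{f - 5}{6} = \frac{-5 + f}{6} = - \frac{5}{6} + \frac{f}{6}$)
$a{\left(Y \right)} = 14 Y$ ($a{\left(Y \right)} = 7 \left(Y - \left(0 - Y\right)\right) = 7 \left(Y - - Y\right) = 7 \left(Y + Y\right) = 7 \cdot 2 Y = 14 Y$)
$\frac{a{\left(-29 \right)} + t{\left(\left(J{\left(4 \right)} - 1\right)^{2} \right)}}{31071 + 37768} = \frac{14 \left(-29\right) - \left(\left(- \frac{5}{6} + \frac{1}{6} \cdot 4\right) - 1\right)^{2}}{31071 + 37768} = \frac{-406 - \left(\left(- \frac{5}{6} + \frac{2}{3}\right) - 1\right)^{2}}{68839} = \left(-406 - \left(- \frac{1}{6} - 1\right)^{2}\right) \frac{1}{68839} = \left(-406 - \left(- \frac{7}{6}\right)^{2}\right) \frac{1}{68839} = \left(-406 - \frac{49}{36}\right) \frac{1}{68839} = \left(- \frac{14665}{36}\right) \frac{1}{68839} = - \frac{14665}{2478204}$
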